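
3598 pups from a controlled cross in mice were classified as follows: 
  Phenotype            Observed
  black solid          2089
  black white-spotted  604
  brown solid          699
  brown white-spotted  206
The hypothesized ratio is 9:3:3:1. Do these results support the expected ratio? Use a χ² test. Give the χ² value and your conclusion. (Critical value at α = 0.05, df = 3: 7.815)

The 9:3:3:1 ratio has 16 parts, so with N = 3598 the expected counts are:
  black solid: 3598 × 9/16 = 2023.875
  black white-spotted: 3598 × 3/16 = 674.625
  brown solid: 3598 × 3/16 = 674.625
  brown white-spotted: 3598 × 1/16 = 224.875
χ² = Σ (O − E)² / E
  black solid: (2089 − 2023.875)² / 2023.875 = 2.0956
  black white-spotted: (604 − 674.625)² / 674.625 = 7.3936
  brown solid: (699 − 674.625)² / 674.625 = 0.8807
  brown white-spotted: (206 − 224.875)² / 224.875 = 1.5843
χ² = 2.0956 + 7.3936 + 0.8807 + 1.5843 = 11.9542 ≈ 11.954
Degrees of freedom = 4 − 1 = 3; critical value at α = 0.05 is 7.815.
Since 11.954 > 7.815, we reject the null hypothesis — the data do not fit the 9:3:3:1 ratio.

11.954; not consistent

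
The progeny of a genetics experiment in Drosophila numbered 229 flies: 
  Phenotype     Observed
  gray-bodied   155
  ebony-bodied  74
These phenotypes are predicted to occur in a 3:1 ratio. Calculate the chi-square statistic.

6.534

Expected counts for N = 229 under a 3:1 ratio (total parts = 4):
  gray-bodied: 229 × 3/4 = 171.75
  ebony-bodied: 229 × 1/4 = 57.25
χ² = Σ (O − E)² / E
  gray-bodied: (155 − 171.75)² / 171.75 = 1.6336
  ebony-bodied: (74 − 57.25)² / 57.25 = 4.9007
χ² = 1.6336 + 4.9007 = 6.5343 ≈ 6.534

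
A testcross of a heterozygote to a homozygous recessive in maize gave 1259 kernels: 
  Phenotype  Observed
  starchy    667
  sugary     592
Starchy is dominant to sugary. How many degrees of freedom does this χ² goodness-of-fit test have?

A testcross of a heterozygote (Aa × aa) gives a 1:1 phenotypic ratio.
A goodness-of-fit test with 2 phenotype classes has df = 2 − 1 = 1.

1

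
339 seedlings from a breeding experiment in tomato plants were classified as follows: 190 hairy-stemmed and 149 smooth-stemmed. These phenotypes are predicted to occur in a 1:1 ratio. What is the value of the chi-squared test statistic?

4.959

Under the 1:1 hypothesis (Σ ratio = 2, N = 339):
  hairy-stemmed: 339 × 1/2 = 169.5
  smooth-stemmed: 339 × 1/2 = 169.5
χ² = Σ (O − E)² / E
  hairy-stemmed: (190 − 169.5)² / 169.5 = 2.4794
  smooth-stemmed: (149 − 169.5)² / 169.5 = 2.4794
χ² = 2.4794 + 2.4794 = 4.9588 ≈ 4.959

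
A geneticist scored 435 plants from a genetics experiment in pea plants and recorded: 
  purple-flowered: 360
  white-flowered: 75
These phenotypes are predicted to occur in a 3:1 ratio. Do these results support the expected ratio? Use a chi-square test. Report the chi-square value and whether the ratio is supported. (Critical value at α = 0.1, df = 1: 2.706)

13.966; not consistent

Total ratio parts = 4. Expected numbers out of 435:
  purple-flowered: 435 × 3/4 = 326.25
  white-flowered: 435 × 1/4 = 108.75
χ² = Σ (O − E)² / E
  purple-flowered: (360 − 326.25)² / 326.25 = 3.4914
  white-flowered: (75 − 108.75)² / 108.75 = 10.4741
χ² = 3.4914 + 10.4741 = 13.9655 ≈ 13.966
Degrees of freedom = 2 − 1 = 1; critical value at α = 0.1 is 2.706.
Since 13.966 > 2.706, we reject the null hypothesis — the data do not fit the 3:1 ratio.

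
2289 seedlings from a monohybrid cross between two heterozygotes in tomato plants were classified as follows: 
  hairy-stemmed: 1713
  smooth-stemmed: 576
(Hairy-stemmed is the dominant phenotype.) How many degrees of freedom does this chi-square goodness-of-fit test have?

1

For a monohybrid cross between heterozygotes with complete dominance, the expected phenotypic ratio is 3:1.
A goodness-of-fit test with 2 phenotype classes has df = 2 − 1 = 1.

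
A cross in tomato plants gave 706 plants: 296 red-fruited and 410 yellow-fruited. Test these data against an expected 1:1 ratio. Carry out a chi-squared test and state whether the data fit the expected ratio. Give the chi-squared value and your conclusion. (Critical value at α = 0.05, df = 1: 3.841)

18.408; not consistent

Under the 1:1 hypothesis (Σ ratio = 2, N = 706):
  red-fruited: 706 × 1/2 = 353
  yellow-fruited: 706 × 1/2 = 353
χ² = Σ (O − E)² / E
  red-fruited: (296 − 353)² / 353 = 9.2040
  yellow-fruited: (410 − 353)² / 353 = 9.2040
χ² = 9.2040 + 9.2040 = 18.408
Degrees of freedom = 2 − 1 = 1; critical value at α = 0.05 is 3.841.
Since 18.408 > 3.841, we reject the null hypothesis — the data do not fit the 1:1 ratio.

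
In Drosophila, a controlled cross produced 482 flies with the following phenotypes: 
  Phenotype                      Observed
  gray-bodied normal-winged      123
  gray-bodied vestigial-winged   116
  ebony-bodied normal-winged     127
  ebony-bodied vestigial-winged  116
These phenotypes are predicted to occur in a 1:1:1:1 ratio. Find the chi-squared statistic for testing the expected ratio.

Under the 1:1:1:1 hypothesis (Σ ratio = 4, N = 482):
  gray-bodied normal-winged: 482 × 1/4 = 120.5
  gray-bodied vestigial-winged: 482 × 1/4 = 120.5
  ebony-bodied normal-winged: 482 × 1/4 = 120.5
  ebony-bodied vestigial-winged: 482 × 1/4 = 120.5
χ² = Σ (O − E)² / E
  gray-bodied normal-winged: (123 − 120.5)² / 120.5 = 0.0519
  gray-bodied vestigial-winged: (116 − 120.5)² / 120.5 = 0.1680
  ebony-bodied normal-winged: (127 − 120.5)² / 120.5 = 0.3506
  ebony-bodied vestigial-winged: (116 − 120.5)² / 120.5 = 0.1680
χ² = 0.0519 + 0.1680 + 0.3506 + 0.1680 = 0.7385 ≈ 0.739

0.739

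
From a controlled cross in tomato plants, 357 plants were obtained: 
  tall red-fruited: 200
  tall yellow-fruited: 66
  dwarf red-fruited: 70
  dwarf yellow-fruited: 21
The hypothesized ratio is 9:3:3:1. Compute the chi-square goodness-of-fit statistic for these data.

Expected counts for N = 357 under a 9:3:3:1 ratio (total parts = 16):
  tall red-fruited: 357 × 9/16 = 200.8125
  tall yellow-fruited: 357 × 3/16 = 66.9375
  dwarf red-fruited: 357 × 3/16 = 66.9375
  dwarf yellow-fruited: 357 × 1/16 = 22.3125
χ² = Σ (O − E)² / E
  tall red-fruited: (200 − 200.8125)² / 200.8125 = 0.0033
  tall yellow-fruited: (66 − 66.9375)² / 66.9375 = 0.0131
  dwarf red-fruited: (70 − 66.9375)² / 66.9375 = 0.1401
  dwarf yellow-fruited: (21 − 22.3125)² / 22.3125 = 0.0772
χ² = 0.0033 + 0.0131 + 0.1401 + 0.0772 = 0.2337 ≈ 0.234

0.234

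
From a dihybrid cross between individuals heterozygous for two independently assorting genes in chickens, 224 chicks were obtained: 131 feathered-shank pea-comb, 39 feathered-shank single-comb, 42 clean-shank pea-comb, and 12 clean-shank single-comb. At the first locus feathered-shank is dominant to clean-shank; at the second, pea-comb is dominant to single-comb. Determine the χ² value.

A dihybrid F₂ with independent assortment and complete dominance at both loci gives a 9:3:3:1 phenotypic ratio.
Expected counts for N = 224 under a 9:3:3:1 ratio (total parts = 16):
  feathered-shank pea-comb: 224 × 9/16 = 126
  feathered-shank single-comb: 224 × 3/16 = 42
  clean-shank pea-comb: 224 × 3/16 = 42
  clean-shank single-comb: 224 × 1/16 = 14
χ² = Σ (O − E)² / E
  feathered-shank pea-comb: (131 − 126)² / 126 = 0.1984
  feathered-shank single-comb: (39 − 42)² / 42 = 0.2143
  clean-shank pea-comb: (42 − 42)² / 42 = 0.0000
  clean-shank single-comb: (12 − 14)² / 14 = 0.2857
χ² = 0.1984 + 0.2143 + 0.0000 + 0.2857 = 0.6984 ≈ 0.698

0.698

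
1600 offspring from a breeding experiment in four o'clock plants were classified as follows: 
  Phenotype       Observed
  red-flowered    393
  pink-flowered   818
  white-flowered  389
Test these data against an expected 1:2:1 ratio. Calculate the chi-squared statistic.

Total ratio parts = 4. Expected numbers out of 1600:
  red-flowered: 1600 × 1/4 = 400
  pink-flowered: 1600 × 2/4 = 800
  white-flowered: 1600 × 1/4 = 400
χ² = Σ (O − E)² / E
  red-flowered: (393 − 400)² / 400 = 0.1225
  pink-flowered: (818 − 800)² / 800 = 0.4050
  white-flowered: (389 − 400)² / 400 = 0.3025
χ² = 0.1225 + 0.4050 + 0.3025 = 0.830

0.830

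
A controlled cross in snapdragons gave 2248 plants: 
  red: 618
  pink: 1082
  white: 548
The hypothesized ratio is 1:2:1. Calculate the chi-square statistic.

7.498

Under the 1:2:1 hypothesis (Σ ratio = 4, N = 2248):
  red: 2248 × 1/4 = 562
  pink: 2248 × 2/4 = 1124
  white: 2248 × 1/4 = 562
χ² = Σ (O − E)² / E
  red: (618 − 562)² / 562 = 5.5801
  pink: (1082 − 1124)² / 1124 = 1.5694
  white: (548 − 562)² / 562 = 0.3488
χ² = 5.5801 + 1.5694 + 0.3488 = 7.4983 ≈ 7.498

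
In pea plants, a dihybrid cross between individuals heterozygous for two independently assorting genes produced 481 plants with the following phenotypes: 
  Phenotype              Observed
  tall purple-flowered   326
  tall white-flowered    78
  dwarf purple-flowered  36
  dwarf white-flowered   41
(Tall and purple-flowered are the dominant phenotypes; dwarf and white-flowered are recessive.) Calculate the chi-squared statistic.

A dihybrid F₂ with independent assortment and complete dominance at both loci gives a 9:3:3:1 phenotypic ratio.
The 9:3:3:1 ratio has 16 parts, so with N = 481 the expected counts are:
  tall purple-flowered: 481 × 9/16 = 270.5625
  tall white-flowered: 481 × 3/16 = 90.1875
  dwarf purple-flowered: 481 × 3/16 = 90.1875
  dwarf white-flowered: 481 × 1/16 = 30.0625
χ² = Σ (O − E)² / E
  tall purple-flowered: (326 − 270.5625)² / 270.5625 = 11.3590
  tall white-flowered: (78 − 90.1875)² / 90.1875 = 1.6470
  dwarf purple-flowered: (36 − 90.1875)² / 90.1875 = 32.5576
  dwarf white-flowered: (41 − 30.0625)² / 30.0625 = 3.9793
χ² = 11.3590 + 1.6470 + 32.5576 + 3.9793 = 49.5429 ≈ 49.543

49.543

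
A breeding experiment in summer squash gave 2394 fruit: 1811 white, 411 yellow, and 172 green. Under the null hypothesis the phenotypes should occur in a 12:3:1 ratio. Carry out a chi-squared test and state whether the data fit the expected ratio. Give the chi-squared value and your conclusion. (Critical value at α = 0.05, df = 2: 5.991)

Total ratio parts = 16. Expected numbers out of 2394:
  white: 2394 × 12/16 = 1795.5
  yellow: 2394 × 3/16 = 448.875
  green: 2394 × 1/16 = 149.625
χ² = Σ (O − E)² / E
  white: (1811 − 1795.5)² / 1795.5 = 0.1338
  yellow: (411 − 448.875)² / 448.875 = 3.1958
  green: (172 − 149.625)² / 149.625 = 3.3460
χ² = 0.1338 + 3.1958 + 3.3460 = 6.6756 ≈ 6.676
Degrees of freedom = 3 − 1 = 2; critical value at α = 0.05 is 5.991.
Since 6.676 > 5.991, we reject the null hypothesis — the data do not fit the 12:3:1 ratio.

6.676; not consistent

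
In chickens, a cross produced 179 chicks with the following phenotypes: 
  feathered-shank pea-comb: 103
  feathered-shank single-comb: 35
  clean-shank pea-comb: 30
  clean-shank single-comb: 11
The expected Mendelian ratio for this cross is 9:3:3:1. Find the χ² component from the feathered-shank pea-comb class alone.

Under the 9:3:3:1 hypothesis (Σ ratio = 16, N = 179):
  feathered-shank pea-comb: 179 × 9/16 = 100.6875
  feathered-shank single-comb: 179 × 3/16 = 33.5625
  clean-shank pea-comb: 179 × 3/16 = 33.5625
  clean-shank single-comb: 179 × 1/16 = 11.1875
Contribution of feathered-shank pea-comb: (103 − 100.6875)² / 100.6875 = 0.0531

0.053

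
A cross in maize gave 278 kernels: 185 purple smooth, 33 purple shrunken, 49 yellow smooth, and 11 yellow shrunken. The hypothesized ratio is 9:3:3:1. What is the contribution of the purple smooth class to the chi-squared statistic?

The 9:3:3:1 ratio has 16 parts, so with N = 278 the expected counts are:
  purple smooth: 278 × 9/16 = 156.375
  purple shrunken: 278 × 3/16 = 52.125
  yellow smooth: 278 × 3/16 = 52.125
  yellow shrunken: 278 × 1/16 = 17.375
Contribution of purple smooth: (185 − 156.375)² / 156.375 = 5.2399

5.240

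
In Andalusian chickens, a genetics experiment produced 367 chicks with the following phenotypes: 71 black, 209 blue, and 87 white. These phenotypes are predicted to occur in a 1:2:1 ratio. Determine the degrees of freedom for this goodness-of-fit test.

2

A goodness-of-fit test with 3 phenotype classes has df = 3 − 1 = 2.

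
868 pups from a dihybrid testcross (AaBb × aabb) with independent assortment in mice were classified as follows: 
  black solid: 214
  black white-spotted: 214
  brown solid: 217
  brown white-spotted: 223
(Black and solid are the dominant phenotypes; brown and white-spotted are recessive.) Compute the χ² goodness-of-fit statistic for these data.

0.249

A dihybrid testcross with independent assortment gives a 1:1:1:1 ratio.
Under the 1:1:1:1 hypothesis (Σ ratio = 4, N = 868):
  black solid: 868 × 1/4 = 217
  black white-spotted: 868 × 1/4 = 217
  brown solid: 868 × 1/4 = 217
  brown white-spotted: 868 × 1/4 = 217
χ² = Σ (O − E)² / E
  black solid: (214 − 217)² / 217 = 0.0415
  black white-spotted: (214 − 217)² / 217 = 0.0415
  brown solid: (217 − 217)² / 217 = 0.0000
  brown white-spotted: (223 − 217)² / 217 = 0.1659
χ² = 0.0415 + 0.0415 + 0.0000 + 0.1659 = 0.2489 ≈ 0.249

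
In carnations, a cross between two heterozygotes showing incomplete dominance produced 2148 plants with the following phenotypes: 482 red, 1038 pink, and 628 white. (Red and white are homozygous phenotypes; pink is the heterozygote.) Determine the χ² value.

22.261

With incomplete dominance, a heterozygote × heterozygote cross gives a 1:2:1 phenotypic ratio.
Expected counts for N = 2148 under a 1:2:1 ratio (total parts = 4):
  red: 2148 × 1/4 = 537
  pink: 2148 × 2/4 = 1074
  white: 2148 × 1/4 = 537
χ² = Σ (O − E)² / E
  red: (482 − 537)² / 537 = 5.6331
  pink: (1038 − 1074)² / 1074 = 1.2067
  white: (628 − 537)² / 537 = 15.4209
χ² = 5.6331 + 1.2067 + 15.4209 = 22.2607 ≈ 22.261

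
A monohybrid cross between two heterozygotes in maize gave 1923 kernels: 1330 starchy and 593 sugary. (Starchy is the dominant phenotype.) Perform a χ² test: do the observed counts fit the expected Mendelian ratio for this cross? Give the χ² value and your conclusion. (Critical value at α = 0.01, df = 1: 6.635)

For a monohybrid cross between heterozygotes with complete dominance, the expected phenotypic ratio is 3:1.
The 3:1 ratio has 4 parts, so with N = 1923 the expected counts are:
  starchy: 1923 × 3/4 = 1442.25
  sugary: 1923 × 1/4 = 480.75
χ² = Σ (O − E)² / E
  starchy: (1330 − 1442.25)² / 1442.25 = 8.7364
  sugary: (593 − 480.75)² / 480.75 = 26.2092
χ² = 8.7364 + 26.2092 = 34.9456 ≈ 34.946
Degrees of freedom = 2 − 1 = 1; critical value at α = 0.01 is 6.635.
Since 34.946 > 6.635, we reject the null hypothesis — the data do not fit the 3:1 ratio.

34.946; not consistent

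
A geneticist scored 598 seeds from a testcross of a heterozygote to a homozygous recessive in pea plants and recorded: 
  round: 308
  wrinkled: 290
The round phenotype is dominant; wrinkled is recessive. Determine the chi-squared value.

0.542

A testcross of a heterozygote (Aa × aa) gives a 1:1 phenotypic ratio.
The 1:1 ratio has 2 parts, so with N = 598 the expected counts are:
  round: 598 × 1/2 = 299
  wrinkled: 598 × 1/2 = 299
χ² = Σ (O − E)² / E
  round: (308 − 299)² / 299 = 0.2709
  wrinkled: (290 − 299)² / 299 = 0.2709
χ² = 0.2709 + 0.2709 = 0.5418 ≈ 0.542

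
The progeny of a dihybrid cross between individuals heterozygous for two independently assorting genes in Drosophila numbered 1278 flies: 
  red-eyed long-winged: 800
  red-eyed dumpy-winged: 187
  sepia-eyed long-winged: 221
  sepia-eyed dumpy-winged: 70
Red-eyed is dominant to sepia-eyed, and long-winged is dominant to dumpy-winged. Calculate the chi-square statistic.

A dihybrid F₂ with independent assortment and complete dominance at both loci gives a 9:3:3:1 phenotypic ratio.
Under the 9:3:3:1 hypothesis (Σ ratio = 16, N = 1278):
  red-eyed long-winged: 1278 × 9/16 = 718.875
  red-eyed dumpy-winged: 1278 × 3/16 = 239.625
  sepia-eyed long-winged: 1278 × 3/16 = 239.625
  sepia-eyed dumpy-winged: 1278 × 1/16 = 79.875
χ² = Σ (O − E)² / E
  red-eyed long-winged: (800 − 718.875)² / 718.875 = 9.1550
  red-eyed dumpy-winged: (187 − 239.625)² / 239.625 = 11.5572
  sepia-eyed long-winged: (221 − 239.625)² / 239.625 = 1.4476
  sepia-eyed dumpy-winged: (70 − 79.875)² / 79.875 = 1.2209
χ² = 9.1550 + 11.5572 + 1.4476 + 1.2209 = 23.3807 ≈ 23.381

23.381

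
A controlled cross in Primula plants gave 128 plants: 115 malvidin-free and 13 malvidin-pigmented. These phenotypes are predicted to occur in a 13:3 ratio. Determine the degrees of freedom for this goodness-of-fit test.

1

A goodness-of-fit test with 2 phenotype classes has df = 2 − 1 = 1.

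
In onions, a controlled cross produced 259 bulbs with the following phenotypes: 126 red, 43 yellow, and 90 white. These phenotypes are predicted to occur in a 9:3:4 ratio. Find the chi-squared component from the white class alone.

9.847

Total ratio parts = 16. Expected numbers out of 259:
  red: 259 × 9/16 = 145.6875
  yellow: 259 × 3/16 = 48.5625
  white: 259 × 4/16 = 64.75
Contribution of white: (90 − 64.75)² / 64.75 = 9.8465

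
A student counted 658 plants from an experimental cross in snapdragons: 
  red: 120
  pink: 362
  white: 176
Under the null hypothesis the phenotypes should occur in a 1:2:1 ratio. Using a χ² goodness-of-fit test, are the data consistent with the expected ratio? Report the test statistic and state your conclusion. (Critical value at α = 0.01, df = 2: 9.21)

16.152; not consistent

Total ratio parts = 4. Expected numbers out of 658:
  red: 658 × 1/4 = 164.5
  pink: 658 × 2/4 = 329
  white: 658 × 1/4 = 164.5
χ² = Σ (O − E)² / E
  red: (120 − 164.5)² / 164.5 = 12.0380
  pink: (362 − 329)² / 329 = 3.3100
  white: (176 − 164.5)² / 164.5 = 0.8040
χ² = 12.0380 + 3.3100 + 0.8040 = 16.152
Degrees of freedom = 3 − 1 = 2; critical value at α = 0.01 is 9.21.
Since 16.152 > 9.21, we reject the null hypothesis — the data do not fit the 1:2:1 ratio.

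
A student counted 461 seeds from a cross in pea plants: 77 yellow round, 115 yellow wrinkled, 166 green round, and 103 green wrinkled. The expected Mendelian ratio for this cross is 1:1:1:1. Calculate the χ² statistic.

36.345

Under the 1:1:1:1 hypothesis (Σ ratio = 4, N = 461):
  yellow round: 461 × 1/4 = 115.25
  yellow wrinkled: 461 × 1/4 = 115.25
  green round: 461 × 1/4 = 115.25
  green wrinkled: 461 × 1/4 = 115.25
χ² = Σ (O − E)² / E
  yellow round: (77 − 115.25)² / 115.25 = 12.6947
  yellow wrinkled: (115 − 115.25)² / 115.25 = 0.0005
  green round: (166 − 115.25)² / 115.25 = 22.3476
  green wrinkled: (103 − 115.25)² / 115.25 = 1.3021
χ² = 12.6947 + 0.0005 + 22.3476 + 1.3021 = 36.3449 ≈ 36.345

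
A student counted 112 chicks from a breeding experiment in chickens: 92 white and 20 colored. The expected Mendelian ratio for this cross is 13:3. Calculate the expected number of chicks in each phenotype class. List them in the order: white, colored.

Total ratio parts = 16. Expected numbers out of 112:
  white: 112 × 13/16 = 91
  colored: 112 × 3/16 = 21

91, 21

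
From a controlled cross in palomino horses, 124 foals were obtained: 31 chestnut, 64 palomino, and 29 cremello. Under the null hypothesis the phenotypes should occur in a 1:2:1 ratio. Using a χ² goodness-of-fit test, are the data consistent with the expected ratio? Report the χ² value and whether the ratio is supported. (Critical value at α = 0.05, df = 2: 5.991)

Expected counts for N = 124 under a 1:2:1 ratio (total parts = 4):
  chestnut: 124 × 1/4 = 31
  palomino: 124 × 2/4 = 62
  cremello: 124 × 1/4 = 31
χ² = Σ (O − E)² / E
  chestnut: (31 − 31)² / 31 = 0.0000
  palomino: (64 − 62)² / 62 = 0.0645
  cremello: (29 − 31)² / 31 = 0.1290
χ² = 0.0000 + 0.0645 + 0.1290 = 0.1935 ≈ 0.194
Degrees of freedom = 3 − 1 = 2; critical value at α = 0.05 is 5.991.
Since 0.194 < 5.991, we fail to reject the null hypothesis — the data are consistent with the 1:2:1 ratio.

0.194; consistent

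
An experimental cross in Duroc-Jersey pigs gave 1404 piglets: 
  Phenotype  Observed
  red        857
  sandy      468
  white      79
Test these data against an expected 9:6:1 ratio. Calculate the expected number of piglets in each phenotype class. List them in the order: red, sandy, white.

Total ratio parts = 16. Expected numbers out of 1404:
  red: 1404 × 9/16 = 789.75
  sandy: 1404 × 6/16 = 526.5
  white: 1404 × 1/16 = 87.75

789.75, 526.5, 87.75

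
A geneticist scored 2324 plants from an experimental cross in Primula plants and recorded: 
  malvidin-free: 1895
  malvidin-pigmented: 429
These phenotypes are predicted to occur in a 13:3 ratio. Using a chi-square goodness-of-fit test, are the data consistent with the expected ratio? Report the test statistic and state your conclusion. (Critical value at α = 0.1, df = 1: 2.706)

Expected counts for N = 2324 under a 13:3 ratio (total parts = 16):
  malvidin-free: 2324 × 13/16 = 1888.25
  malvidin-pigmented: 2324 × 3/16 = 435.75
χ² = Σ (O − E)² / E
  malvidin-free: (1895 − 1888.25)² / 1888.25 = 0.0241
  malvidin-pigmented: (429 − 435.75)² / 435.75 = 0.1046
χ² = 0.0241 + 0.1046 = 0.1287 ≈ 0.129
Degrees of freedom = 2 − 1 = 1; critical value at α = 0.1 is 2.706.
Since 0.129 < 2.706, we fail to reject the null hypothesis — the data are consistent with the 13:3 ratio.

0.129; consistent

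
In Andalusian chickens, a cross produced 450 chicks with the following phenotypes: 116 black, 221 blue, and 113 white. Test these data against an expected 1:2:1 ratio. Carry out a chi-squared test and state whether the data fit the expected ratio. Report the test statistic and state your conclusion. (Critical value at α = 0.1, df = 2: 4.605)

The 1:2:1 ratio has 4 parts, so with N = 450 the expected counts are:
  black: 450 × 1/4 = 112.5
  blue: 450 × 2/4 = 225
  white: 450 × 1/4 = 112.5
χ² = Σ (O − E)² / E
  black: (116 − 112.5)² / 112.5 = 0.1089
  blue: (221 − 225)² / 225 = 0.0711
  white: (113 − 112.5)² / 112.5 = 0.0022
χ² = 0.1089 + 0.0711 + 0.0022 = 0.1822 ≈ 0.182
Degrees of freedom = 3 − 1 = 2; critical value at α = 0.1 is 4.605.
Since 0.182 < 4.605, we fail to reject the null hypothesis — the data are consistent with the 1:2:1 ratio.

0.182; consistent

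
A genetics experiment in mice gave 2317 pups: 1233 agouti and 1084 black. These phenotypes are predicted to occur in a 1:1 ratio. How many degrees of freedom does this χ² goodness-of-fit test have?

A goodness-of-fit test with 2 phenotype classes has df = 2 − 1 = 1.

1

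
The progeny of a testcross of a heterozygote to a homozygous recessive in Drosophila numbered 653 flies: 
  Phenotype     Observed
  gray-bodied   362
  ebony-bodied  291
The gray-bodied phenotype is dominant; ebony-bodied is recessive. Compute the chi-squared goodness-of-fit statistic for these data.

A testcross of a heterozygote (Aa × aa) gives a 1:1 phenotypic ratio.
Total ratio parts = 2. Expected numbers out of 653:
  gray-bodied: 653 × 1/2 = 326.5
  ebony-bodied: 653 × 1/2 = 326.5
χ² = Σ (O − E)² / E
  gray-bodied: (362 − 326.5)² / 326.5 = 3.8599
  ebony-bodied: (291 − 326.5)² / 326.5 = 3.8599
χ² = 3.8599 + 3.8599 = 7.7198 ≈ 7.720

7.720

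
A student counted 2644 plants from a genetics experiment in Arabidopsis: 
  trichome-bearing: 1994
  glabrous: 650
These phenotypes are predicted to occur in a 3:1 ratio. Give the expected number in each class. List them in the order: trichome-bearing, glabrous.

1983, 661

Total ratio parts = 4. Expected numbers out of 2644:
  trichome-bearing: 2644 × 3/4 = 1983
  glabrous: 2644 × 1/4 = 661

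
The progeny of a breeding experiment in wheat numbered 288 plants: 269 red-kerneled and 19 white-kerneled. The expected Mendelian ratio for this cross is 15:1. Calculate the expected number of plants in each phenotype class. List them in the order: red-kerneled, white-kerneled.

The 15:1 ratio has 16 parts, so with N = 288 the expected counts are:
  red-kerneled: 288 × 15/16 = 270
  white-kerneled: 288 × 1/16 = 18

270, 18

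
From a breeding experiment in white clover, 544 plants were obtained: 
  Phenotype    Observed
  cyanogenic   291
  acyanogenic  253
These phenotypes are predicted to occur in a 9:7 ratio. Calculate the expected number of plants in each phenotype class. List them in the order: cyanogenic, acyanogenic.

Under the 9:7 hypothesis (Σ ratio = 16, N = 544):
  cyanogenic: 544 × 9/16 = 306
  acyanogenic: 544 × 7/16 = 238

306, 238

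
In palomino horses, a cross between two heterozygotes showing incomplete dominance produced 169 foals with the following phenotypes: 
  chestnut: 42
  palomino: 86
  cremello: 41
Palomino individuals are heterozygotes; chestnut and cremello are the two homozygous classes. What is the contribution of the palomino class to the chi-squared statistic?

With incomplete dominance, a heterozygote × heterozygote cross gives a 1:2:1 phenotypic ratio.
Expected counts for N = 169 under a 1:2:1 ratio (total parts = 4):
  chestnut: 169 × 1/4 = 42.25
  palomino: 169 × 2/4 = 84.5
  cremello: 169 × 1/4 = 42.25
Contribution of palomino: (86 − 84.5)² / 84.5 = 0.0266

0.027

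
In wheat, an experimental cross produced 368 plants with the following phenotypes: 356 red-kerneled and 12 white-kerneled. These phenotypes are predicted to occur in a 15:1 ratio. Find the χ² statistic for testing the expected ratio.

Under the 15:1 hypothesis (Σ ratio = 16, N = 368):
  red-kerneled: 368 × 15/16 = 345
  white-kerneled: 368 × 1/16 = 23
χ² = Σ (O − E)² / E
  red-kerneled: (356 − 345)² / 345 = 0.3507
  white-kerneled: (12 − 23)² / 23 = 5.2609
χ² = 0.3507 + 5.2609 = 5.6116 ≈ 5.612

5.612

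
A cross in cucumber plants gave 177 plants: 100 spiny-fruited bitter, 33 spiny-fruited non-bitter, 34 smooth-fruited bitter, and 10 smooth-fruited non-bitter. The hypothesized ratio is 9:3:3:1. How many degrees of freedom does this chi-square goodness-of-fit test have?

3

A goodness-of-fit test with 4 phenotype classes has df = 4 − 1 = 3.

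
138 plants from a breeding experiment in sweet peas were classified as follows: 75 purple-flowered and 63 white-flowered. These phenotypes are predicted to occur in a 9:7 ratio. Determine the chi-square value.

Expected counts for N = 138 under a 9:7 ratio (total parts = 16):
  purple-flowered: 138 × 9/16 = 77.625
  white-flowered: 138 × 7/16 = 60.375
χ² = Σ (O − E)² / E
  purple-flowered: (75 − 77.625)² / 77.625 = 0.0888
  white-flowered: (63 − 60.375)² / 60.375 = 0.1141
χ² = 0.0888 + 0.1141 = 0.2029 ≈ 0.203

0.203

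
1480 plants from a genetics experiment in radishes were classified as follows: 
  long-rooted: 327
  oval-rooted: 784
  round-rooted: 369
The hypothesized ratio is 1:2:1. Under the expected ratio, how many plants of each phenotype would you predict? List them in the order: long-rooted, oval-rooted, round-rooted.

Under the 1:2:1 hypothesis (Σ ratio = 4, N = 1480):
  long-rooted: 1480 × 1/4 = 370
  oval-rooted: 1480 × 2/4 = 740
  round-rooted: 1480 × 1/4 = 370

370, 740, 370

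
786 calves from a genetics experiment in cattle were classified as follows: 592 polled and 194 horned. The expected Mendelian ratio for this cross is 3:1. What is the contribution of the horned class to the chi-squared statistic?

Under the 3:1 hypothesis (Σ ratio = 4, N = 786):
  polled: 786 × 3/4 = 589.5
  horned: 786 × 1/4 = 196.5
Contribution of horned: (194 − 196.5)² / 196.5 = 0.0318

0.032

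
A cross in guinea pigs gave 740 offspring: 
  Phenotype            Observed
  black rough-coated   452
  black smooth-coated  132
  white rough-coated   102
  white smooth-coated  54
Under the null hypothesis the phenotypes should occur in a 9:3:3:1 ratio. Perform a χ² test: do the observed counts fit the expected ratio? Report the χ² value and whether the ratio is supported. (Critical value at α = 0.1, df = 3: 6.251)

14.431; not consistent

Expected counts for N = 740 under a 9:3:3:1 ratio (total parts = 16):
  black rough-coated: 740 × 9/16 = 416.25
  black smooth-coated: 740 × 3/16 = 138.75
  white rough-coated: 740 × 3/16 = 138.75
  white smooth-coated: 740 × 1/16 = 46.25
χ² = Σ (O − E)² / E
  black rough-coated: (452 − 416.25)² / 416.25 = 3.0704
  black smooth-coated: (132 − 138.75)² / 138.75 = 0.3284
  white rough-coated: (102 − 138.75)² / 138.75 = 9.7338
  white smooth-coated: (54 − 46.25)² / 46.25 = 1.2986
χ² = 3.0704 + 0.3284 + 9.7338 + 1.2986 = 14.4312 ≈ 14.431
Degrees of freedom = 4 − 1 = 3; critical value at α = 0.1 is 6.251.
Since 14.431 > 6.251, we reject the null hypothesis — the data do not fit the 9:3:3:1 ratio.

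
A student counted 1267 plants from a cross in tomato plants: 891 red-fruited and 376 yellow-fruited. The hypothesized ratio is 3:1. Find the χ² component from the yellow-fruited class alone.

11.083

The 3:1 ratio has 4 parts, so with N = 1267 the expected counts are:
  red-fruited: 1267 × 3/4 = 950.25
  yellow-fruited: 1267 × 1/4 = 316.75
Contribution of yellow-fruited: (376 − 316.75)² / 316.75 = 11.0831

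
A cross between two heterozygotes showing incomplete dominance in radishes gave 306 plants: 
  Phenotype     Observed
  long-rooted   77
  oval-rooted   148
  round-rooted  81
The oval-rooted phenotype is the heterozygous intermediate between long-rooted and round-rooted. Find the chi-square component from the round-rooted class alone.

With incomplete dominance, a heterozygote × heterozygote cross gives a 1:2:1 phenotypic ratio.
The 1:2:1 ratio has 4 parts, so with N = 306 the expected counts are:
  long-rooted: 306 × 1/4 = 76.5
  oval-rooted: 306 × 2/4 = 153
  round-rooted: 306 × 1/4 = 76.5
Contribution of round-rooted: (81 − 76.5)² / 76.5 = 0.2647

0.265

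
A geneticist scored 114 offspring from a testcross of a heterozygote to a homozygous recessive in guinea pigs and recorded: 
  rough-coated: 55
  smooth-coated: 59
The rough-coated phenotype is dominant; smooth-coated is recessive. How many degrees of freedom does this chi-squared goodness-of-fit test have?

A testcross of a heterozygote (Aa × aa) gives a 1:1 phenotypic ratio.
A goodness-of-fit test with 2 phenotype classes has df = 2 − 1 = 1.

1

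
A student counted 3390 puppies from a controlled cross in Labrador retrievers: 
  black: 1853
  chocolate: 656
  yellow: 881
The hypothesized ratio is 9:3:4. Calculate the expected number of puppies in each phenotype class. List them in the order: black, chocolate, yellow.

Total ratio parts = 16. Expected numbers out of 3390:
  black: 3390 × 9/16 = 1906.875
  chocolate: 3390 × 3/16 = 635.625
  yellow: 3390 × 4/16 = 847.5

1906.875, 635.625, 847.5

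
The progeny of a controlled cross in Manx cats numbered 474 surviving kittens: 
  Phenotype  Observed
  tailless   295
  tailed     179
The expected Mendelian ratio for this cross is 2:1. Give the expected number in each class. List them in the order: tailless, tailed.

Under the 2:1 hypothesis (Σ ratio = 3, N = 474):
  tailless: 474 × 2/3 = 316
  tailed: 474 × 1/3 = 158

316, 158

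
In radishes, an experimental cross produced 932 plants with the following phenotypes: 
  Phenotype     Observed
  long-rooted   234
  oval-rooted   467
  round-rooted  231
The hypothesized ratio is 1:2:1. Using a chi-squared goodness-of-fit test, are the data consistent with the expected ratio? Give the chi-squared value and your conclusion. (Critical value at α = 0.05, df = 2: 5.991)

Expected counts for N = 932 under a 1:2:1 ratio (total parts = 4):
  long-rooted: 932 × 1/4 = 233
  oval-rooted: 932 × 2/4 = 466
  round-rooted: 932 × 1/4 = 233
χ² = Σ (O − E)² / E
  long-rooted: (234 − 233)² / 233 = 0.0043
  oval-rooted: (467 − 466)² / 466 = 0.0021
  round-rooted: (231 − 233)² / 233 = 0.0172
χ² = 0.0043 + 0.0021 + 0.0172 = 0.0236 ≈ 0.024
Degrees of freedom = 3 − 1 = 2; critical value at α = 0.05 is 5.991.
Since 0.024 < 5.991, we fail to reject the null hypothesis — the data are consistent with the 1:2:1 ratio.

0.024; consistent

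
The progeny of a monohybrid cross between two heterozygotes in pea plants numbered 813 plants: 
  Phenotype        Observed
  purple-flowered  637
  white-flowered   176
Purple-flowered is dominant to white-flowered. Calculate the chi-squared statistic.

4.871

For a monohybrid cross between heterozygotes with complete dominance, the expected phenotypic ratio is 3:1.
Expected counts for N = 813 under a 3:1 ratio (total parts = 4):
  purple-flowered: 813 × 3/4 = 609.75
  white-flowered: 813 × 1/4 = 203.25
χ² = Σ (O − E)² / E
  purple-flowered: (637 − 609.75)² / 609.75 = 1.2178
  white-flowered: (176 − 203.25)² / 203.25 = 3.6534
χ² = 1.2178 + 3.6534 = 4.8712 ≈ 4.871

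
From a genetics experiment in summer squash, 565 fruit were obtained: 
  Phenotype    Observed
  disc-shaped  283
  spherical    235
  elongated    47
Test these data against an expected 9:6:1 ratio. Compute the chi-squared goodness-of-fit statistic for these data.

Total ratio parts = 16. Expected numbers out of 565:
  disc-shaped: 565 × 9/16 = 317.8125
  spherical: 565 × 6/16 = 211.875
  elongated: 565 × 1/16 = 35.3125
χ² = Σ (O − E)² / E
  disc-shaped: (283 − 317.8125)² / 317.8125 = 3.8133
  spherical: (235 − 211.875)² / 211.875 = 2.5240
  elongated: (47 − 35.3125)² / 35.3125 = 3.8683
χ² = 3.8133 + 2.5240 + 3.8683 = 10.2056 ≈ 10.206

10.206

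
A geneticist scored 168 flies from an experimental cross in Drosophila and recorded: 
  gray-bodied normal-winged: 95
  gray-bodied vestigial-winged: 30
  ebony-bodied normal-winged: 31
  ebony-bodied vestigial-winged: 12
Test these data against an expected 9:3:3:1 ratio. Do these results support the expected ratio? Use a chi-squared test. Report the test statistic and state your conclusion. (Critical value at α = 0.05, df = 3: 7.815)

Total ratio parts = 16. Expected numbers out of 168:
  gray-bodied normal-winged: 168 × 9/16 = 94.5
  gray-bodied vestigial-winged: 168 × 3/16 = 31.5
  ebony-bodied normal-winged: 168 × 3/16 = 31.5
  ebony-bodied vestigial-winged: 168 × 1/16 = 10.5
χ² = Σ (O − E)² / E
  gray-bodied normal-winged: (95 − 94.5)² / 94.5 = 0.0026
  gray-bodied vestigial-winged: (30 − 31.5)² / 31.5 = 0.0714
  ebony-bodied normal-winged: (31 − 31.5)² / 31.5 = 0.0079
  ebony-bodied vestigial-winged: (12 − 10.5)² / 10.5 = 0.2143
χ² = 0.0026 + 0.0714 + 0.0079 + 0.2143 = 0.2962 ≈ 0.296
Degrees of freedom = 4 − 1 = 3; critical value at α = 0.05 is 7.815.
Since 0.296 < 7.815, we fail to reject the null hypothesis — the data are consistent with the 9:3:3:1 ratio.

0.296; consistent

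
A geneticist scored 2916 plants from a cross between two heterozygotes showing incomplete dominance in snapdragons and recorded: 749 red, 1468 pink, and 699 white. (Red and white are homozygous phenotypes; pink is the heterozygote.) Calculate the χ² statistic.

1.852

With incomplete dominance, a heterozygote × heterozygote cross gives a 1:2:1 phenotypic ratio.
Total ratio parts = 4. Expected numbers out of 2916:
  red: 2916 × 1/4 = 729
  pink: 2916 × 2/4 = 1458
  white: 2916 × 1/4 = 729
χ² = Σ (O − E)² / E
  red: (749 − 729)² / 729 = 0.5487
  pink: (1468 − 1458)² / 1458 = 0.0686
  white: (699 − 729)² / 729 = 1.2346
χ² = 0.5487 + 0.0686 + 1.2346 = 1.8519 ≈ 1.852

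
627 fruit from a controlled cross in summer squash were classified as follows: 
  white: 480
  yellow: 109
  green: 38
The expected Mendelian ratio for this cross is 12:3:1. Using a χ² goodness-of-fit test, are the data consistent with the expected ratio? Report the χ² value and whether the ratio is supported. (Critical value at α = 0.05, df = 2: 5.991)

0.862; consistent

The 12:3:1 ratio has 16 parts, so with N = 627 the expected counts are:
  white: 627 × 12/16 = 470.25
  yellow: 627 × 3/16 = 117.5625
  green: 627 × 1/16 = 39.1875
χ² = Σ (O − E)² / E
  white: (480 − 470.25)² / 470.25 = 0.2022
  yellow: (109 − 117.5625)² / 117.5625 = 0.6236
  green: (38 − 39.1875)² / 39.1875 = 0.0360
χ² = 0.2022 + 0.6236 + 0.0360 = 0.8618 ≈ 0.862
Degrees of freedom = 3 − 1 = 2; critical value at α = 0.05 is 5.991.
Since 0.862 < 5.991, we fail to reject the null hypothesis — the data are consistent with the 12:3:1 ratio.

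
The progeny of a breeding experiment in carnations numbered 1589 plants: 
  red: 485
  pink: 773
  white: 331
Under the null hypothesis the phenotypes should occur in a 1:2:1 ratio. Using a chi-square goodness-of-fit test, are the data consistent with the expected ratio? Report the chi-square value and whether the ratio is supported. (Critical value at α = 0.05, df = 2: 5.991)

31.014; not consistent

Under the 1:2:1 hypothesis (Σ ratio = 4, N = 1589):
  red: 1589 × 1/4 = 397.25
  pink: 1589 × 2/4 = 794.5
  white: 1589 × 1/4 = 397.25
χ² = Σ (O − E)² / E
  red: (485 − 397.25)² / 397.25 = 19.3834
  pink: (773 − 794.5)² / 794.5 = 0.5818
  white: (331 − 397.25)² / 397.25 = 11.0486
χ² = 19.3834 + 0.5818 + 11.0486 = 31.0138 ≈ 31.014
Degrees of freedom = 3 − 1 = 2; critical value at α = 0.05 is 5.991.
Since 31.014 > 5.991, we reject the null hypothesis — the data do not fit the 1:2:1 ratio.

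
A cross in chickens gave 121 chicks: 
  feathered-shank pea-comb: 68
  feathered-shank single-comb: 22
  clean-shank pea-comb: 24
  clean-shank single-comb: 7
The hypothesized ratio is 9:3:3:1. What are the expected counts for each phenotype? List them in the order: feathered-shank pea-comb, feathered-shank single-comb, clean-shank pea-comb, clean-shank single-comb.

Total ratio parts = 16. Expected numbers out of 121:
  feathered-shank pea-comb: 121 × 9/16 = 68.0625
  feathered-shank single-comb: 121 × 3/16 = 22.6875
  clean-shank pea-comb: 121 × 3/16 = 22.6875
  clean-shank single-comb: 121 × 1/16 = 7.5625

68.0625, 22.6875, 22.6875, 7.5625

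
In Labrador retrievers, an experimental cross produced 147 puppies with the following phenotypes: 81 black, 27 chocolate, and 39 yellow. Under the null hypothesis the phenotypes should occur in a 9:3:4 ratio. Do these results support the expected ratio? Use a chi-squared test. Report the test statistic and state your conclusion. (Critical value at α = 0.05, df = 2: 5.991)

0.184; consistent

Under the 9:3:4 hypothesis (Σ ratio = 16, N = 147):
  black: 147 × 9/16 = 82.6875
  chocolate: 147 × 3/16 = 27.5625
  yellow: 147 × 4/16 = 36.75
χ² = Σ (O − E)² / E
  black: (81 − 82.6875)² / 82.6875 = 0.0344
  chocolate: (27 − 27.5625)² / 27.5625 = 0.0115
  yellow: (39 − 36.75)² / 36.75 = 0.1378
χ² = 0.0344 + 0.0115 + 0.1378 = 0.1837 ≈ 0.184
Degrees of freedom = 3 − 1 = 2; critical value at α = 0.05 is 5.991.
Since 0.184 < 5.991, we fail to reject the null hypothesis — the data are consistent with the 9:3:4 ratio.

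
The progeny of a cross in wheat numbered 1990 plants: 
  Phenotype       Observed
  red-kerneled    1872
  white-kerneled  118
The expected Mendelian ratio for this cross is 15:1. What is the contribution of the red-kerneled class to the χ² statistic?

0.022

The 15:1 ratio has 16 parts, so with N = 1990 the expected counts are:
  red-kerneled: 1990 × 15/16 = 1865.625
  white-kerneled: 1990 × 1/16 = 124.375
Contribution of red-kerneled: (1872 − 1865.625)² / 1865.625 = 0.0218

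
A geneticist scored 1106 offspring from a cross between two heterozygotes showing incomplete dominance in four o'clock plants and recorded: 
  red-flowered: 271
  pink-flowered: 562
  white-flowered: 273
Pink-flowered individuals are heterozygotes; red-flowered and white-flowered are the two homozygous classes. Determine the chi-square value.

0.300

With incomplete dominance, a heterozygote × heterozygote cross gives a 1:2:1 phenotypic ratio.
Total ratio parts = 4. Expected numbers out of 1106:
  red-flowered: 1106 × 1/4 = 276.5
  pink-flowered: 1106 × 2/4 = 553
  white-flowered: 1106 × 1/4 = 276.5
χ² = Σ (O − E)² / E
  red-flowered: (271 − 276.5)² / 276.5 = 0.1094
  pink-flowered: (562 − 553)² / 553 = 0.1465
  white-flowered: (273 − 276.5)² / 276.5 = 0.0443
χ² = 0.1094 + 0.1465 + 0.0443 = 0.3002 ≈ 0.300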